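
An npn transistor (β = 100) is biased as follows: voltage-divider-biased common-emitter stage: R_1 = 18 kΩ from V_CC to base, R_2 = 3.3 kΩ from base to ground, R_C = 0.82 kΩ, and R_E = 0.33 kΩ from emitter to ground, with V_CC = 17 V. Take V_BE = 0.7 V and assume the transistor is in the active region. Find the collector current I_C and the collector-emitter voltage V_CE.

I_C ≈ 5.4 mA, V_CE ≈ 11 V

Thevenize the base divider: V_Th = V_CC·R_2/(R_1+R_2) = 17×3.3/21.3 = 2.63 V, R_Th = R_1‖R_2 = 2.79 kΩ.
Base-emitter loop: V_Th = I_B·R_Th + V_BE + (β+1)I_B·R_E, so I_B = (2.63 − 0.7) / (2.79 + 101×0.33) = 0.0535 mA.
I_C = β·I_B = 100×0.0535 = 5.35 mA, and I_E = (β+1)I_B = 5.41 mA.
V_CE = V_CC − I_C·R_C − I_E·R_E = 17 − 5.35×0.82 − 5.41×0.33 = 10.8 V.
V_CE = 10.8 V > 0.2 V confirms active-region operation.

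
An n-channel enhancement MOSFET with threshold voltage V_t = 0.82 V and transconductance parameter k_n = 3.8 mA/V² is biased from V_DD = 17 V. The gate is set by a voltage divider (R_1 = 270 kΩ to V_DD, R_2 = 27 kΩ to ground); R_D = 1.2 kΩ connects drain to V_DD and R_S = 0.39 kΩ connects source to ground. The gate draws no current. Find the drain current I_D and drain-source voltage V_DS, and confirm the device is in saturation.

I_D ≈ 0.52 mA, V_DS ≈ 16 V

V_G = V_DD·R_2/(R_1+R_2) = 17×27/297 = 1.55 V.
Assume saturation: I_D = (k_n/2)(V_GS − V_t)² with V_GS = V_G − I_D·R_S = 1.55 − 0.39·I_D.
Substituting gives 0.289·I_D² − 2.08·I_D + 1 = 0, with roots I_D = 0.519 or 6.66 mA.
The root I_D = 6.66 mA gives V_GS = -1.05 V ≤ V_t, so take I_D = 0.519 mA.
Then V_GS = 1.34 V and V_DS = V_DD − I_D(R_D+R_S) = 17 − 0.519×1.59 = 16.2 V.
Saturation requires V_DS ≥ V_GS − V_t = 0.523 V; 16.2 ≥ 0.523 ✓.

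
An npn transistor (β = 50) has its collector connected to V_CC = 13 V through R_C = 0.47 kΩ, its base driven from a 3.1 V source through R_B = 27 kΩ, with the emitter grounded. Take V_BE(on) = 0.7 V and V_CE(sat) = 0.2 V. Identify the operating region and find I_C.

active; I_C ≈ 4.4 mA

Assume active. Base-emitter loop: I_B = (V_BB − V_BE)/R_B = (3.1 − 0.7)/27 = 0.0889 mA.
I_C = β·I_B = 50×0.0889 = 4.44 mA.
V_CE = V_CC − I_C·R_C = 13 − 4.44×0.47 = 10.9 V > V_CE(sat), so the active-region assumption holds.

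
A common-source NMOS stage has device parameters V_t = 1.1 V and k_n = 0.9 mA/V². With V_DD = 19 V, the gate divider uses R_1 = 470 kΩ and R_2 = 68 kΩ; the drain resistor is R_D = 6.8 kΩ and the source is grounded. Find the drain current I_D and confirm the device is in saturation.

V_G = V_DD·R_2/(R_1+R_2) = 19×68/538 = 2.4 V. With the source grounded, V_GS = V_G = 2.4 V.
Assume saturation: I_D = (k_n/2)(V_GS − V_t)² = (0.9/2)×(2.4 − 1.1)² = 0.45×1.3² = 0.762 mA.
V_DS = V_DD − I_D·R_D = 19 − 0.762×6.8 = 13.8 V.
Saturation requires V_DS ≥ V_GS − V_t = 1.3 V; 13.8 ≥ 1.3 ✓.

I_D ≈ 0.76 mA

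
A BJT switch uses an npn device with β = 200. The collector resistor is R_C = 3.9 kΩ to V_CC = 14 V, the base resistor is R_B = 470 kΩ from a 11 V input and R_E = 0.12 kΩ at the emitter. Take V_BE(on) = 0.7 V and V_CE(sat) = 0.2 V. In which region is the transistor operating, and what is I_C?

Assume active: I_B = (11 − 0.7)/(470 + 201×0.12) = 0.0208 mA, I_C = β·I_B = 4.17 mA.
Then V_CE = 14 − 4.17×3.9 − 4.19×0.12 = -2.76 V < 0.2 V — the active assumption fails.
Re-solve with V_CE = 0.2 V. KCL at the emitter: V_E/R_E = (V_BB−0.7−V_E)/R_B + (V_CC−0.2−V_E)/R_C, giving V_E = 0.414 V.
I_C = (V_CC − 0.2 − V_E)/R_C = (13.8 − 0.414)/3.9 = 3.43 mA.
Check: I_B = (10.3 − 0.414)/470 = 0.021 mA, and β·I_B = 4.21 mA > I_C, confirming saturation.

saturation; I_C ≈ 3.4 mA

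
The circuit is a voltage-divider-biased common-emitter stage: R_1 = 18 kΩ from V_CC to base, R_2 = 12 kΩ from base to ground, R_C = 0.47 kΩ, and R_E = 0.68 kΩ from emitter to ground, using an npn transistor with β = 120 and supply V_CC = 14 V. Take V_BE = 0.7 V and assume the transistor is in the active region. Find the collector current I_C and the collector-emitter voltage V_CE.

I_C ≈ 6.6 mA, V_CE ≈ 6.4 V

Thevenize the base divider: V_Th = V_CC·R_2/(R_1+R_2) = 14×12/30 = 5.6 V, R_Th = R_1‖R_2 = 7.2 kΩ.
Base-emitter loop: V_Th = I_B·R_Th + V_BE + (β+1)I_B·R_E, so I_B = (5.6 − 0.7) / (7.2 + 121×0.68) = 0.0548 mA.
I_C = β·I_B = 120×0.0548 = 6.57 mA, and I_E = (β+1)I_B = 6.63 mA.
V_CE = V_CC − I_C·R_C − I_E·R_E = 14 − 6.57×0.47 − 6.63×0.68 = 6.41 V.
V_CE = 6.41 V > 0.2 V confirms active-region operation.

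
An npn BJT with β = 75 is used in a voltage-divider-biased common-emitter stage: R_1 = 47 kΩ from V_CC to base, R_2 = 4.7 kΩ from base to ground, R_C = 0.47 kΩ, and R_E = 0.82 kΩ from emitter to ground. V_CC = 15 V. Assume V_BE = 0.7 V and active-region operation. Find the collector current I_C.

I_C ≈ 0.75 mA

Thevenize the base divider: V_Th = V_CC·R_2/(R_1+R_2) = 15×4.7/51.7 = 1.36 V, R_Th = R_1‖R_2 = 4.27 kΩ.
Base-emitter loop: V_Th = I_B·R_Th + V_BE + (β+1)I_B·R_E, so I_B = (1.36 − 0.7) / (4.27 + 76×0.82) = 0.00997 mA.
I_C = β·I_B = 75×0.00997 = 0.747 mA, and I_E = (β+1)I_B = 0.757 mA.
V_CE = V_CC − I_C·R_C − I_E·R_E = 15 − 0.747×0.47 − 0.757×0.82 = 14 V.
V_CE = 14 V > 0.2 V confirms active-region operation.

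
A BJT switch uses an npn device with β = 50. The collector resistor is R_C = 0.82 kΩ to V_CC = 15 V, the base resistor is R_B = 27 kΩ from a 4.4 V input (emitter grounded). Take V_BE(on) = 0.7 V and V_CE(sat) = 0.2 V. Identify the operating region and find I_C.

Assume active. Base-emitter loop: I_B = (V_BB − V_BE)/R_B = (4.4 − 0.7)/27 = 0.137 mA.
I_C = β·I_B = 50×0.137 = 6.85 mA.
V_CE = V_CC − I_C·R_C = 15 − 6.85×0.82 = 9.38 V > V_CE(sat), so the active-region assumption holds.

active; I_C ≈ 6.9 mA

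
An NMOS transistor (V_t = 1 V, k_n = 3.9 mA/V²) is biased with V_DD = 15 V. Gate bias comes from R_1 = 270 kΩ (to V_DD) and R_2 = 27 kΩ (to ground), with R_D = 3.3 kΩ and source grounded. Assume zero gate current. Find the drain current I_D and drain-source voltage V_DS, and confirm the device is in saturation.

I_D ≈ 0.26 mA, V_DS ≈ 14 V

V_G = V_DD·R_2/(R_1+R_2) = 15×27/297 = 1.36 V. With the source grounded, V_GS = V_G = 1.36 V.
Assume saturation: I_D = (k_n/2)(V_GS − V_t)² = (3.9/2)×(1.36 − 1)² = 1.95×0.364² = 0.258 mA.
V_DS = V_DD − I_D·R_D = 15 − 0.258×3.3 = 14.1 V.
Saturation requires V_DS ≥ V_GS − V_t = 0.364 V; 14.1 ≥ 0.364 ✓.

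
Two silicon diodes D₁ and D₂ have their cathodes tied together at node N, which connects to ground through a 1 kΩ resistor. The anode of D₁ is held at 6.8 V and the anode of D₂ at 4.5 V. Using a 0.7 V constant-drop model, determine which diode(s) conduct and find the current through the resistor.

Assume both conduct. Then node N would need to be at both 6.8−0.7 = 6.1 V and 4.5−0.7 = 3.8 V, which is impossible.
Assume only D₁ conducts: V_N = 6.8 − 0.7 = 6.1 V, so I_R = 6.1/1 = 6.1 mA.
Check D₂: its anode-to-cathode voltage is 4.5 − 6.1 = -1.6 V < 0.7 V, so it is off. The assumption is consistent.

Only D₁ conducts; I_R ≈ 6.1 mA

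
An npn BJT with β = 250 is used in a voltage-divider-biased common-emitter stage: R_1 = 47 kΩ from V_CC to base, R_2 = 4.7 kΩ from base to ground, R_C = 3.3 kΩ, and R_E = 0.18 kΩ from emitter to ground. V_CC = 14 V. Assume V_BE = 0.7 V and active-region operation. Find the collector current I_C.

I_C ≈ 2.9 mA

Thevenize the base divider: V_Th = V_CC·R_2/(R_1+R_2) = 14×4.7/51.7 = 1.27 V, R_Th = R_1‖R_2 = 4.27 kΩ.
Base-emitter loop: V_Th = I_B·R_Th + V_BE + (β+1)I_B·R_E, so I_B = (1.27 − 0.7) / (4.27 + 251×0.18) = 0.0116 mA.
I_C = β·I_B = 250×0.0116 = 2.9 mA, and I_E = (β+1)I_B = 2.91 mA.
V_CE = V_CC − I_C·R_C − I_E·R_E = 14 − 2.9×3.3 − 2.91×0.18 = 3.92 V.
V_CE = 3.92 V > 0.2 V confirms active-region operation.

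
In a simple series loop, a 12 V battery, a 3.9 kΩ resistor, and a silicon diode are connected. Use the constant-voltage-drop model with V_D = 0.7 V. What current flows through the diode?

I ≈ 2.9 mA

KVL around the loop: 12 = V_D + I·R = 0.7 + I × 3.9 kΩ.
So I = (12 − 0.7) / 3.9 kΩ = 11.3 / 3.9 = 2.9 mA.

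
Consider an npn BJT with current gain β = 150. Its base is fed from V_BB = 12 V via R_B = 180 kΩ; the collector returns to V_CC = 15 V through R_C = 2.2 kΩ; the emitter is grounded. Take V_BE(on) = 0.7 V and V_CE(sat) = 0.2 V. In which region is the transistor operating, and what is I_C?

Assume active: I_B = (12 − 0.7)/180 = 0.0628 mA, giving I_C = β·I_B = 9.42 mA.
But then V_CE = 15 − 9.42×2.2 = -5.72 V < V_CE(sat) = 0.2 V — impossible in the active region.
So the transistor is saturated. With V_CE = 0.2 V, I_C = (V_CC − 0.2)/R_C = 14.8/2.2 = 6.73 mA.
Check: β·I_B = 9.42 mA > I_C = 6.73 mA, confirming saturation.

saturation; I_C ≈ 6.7 mA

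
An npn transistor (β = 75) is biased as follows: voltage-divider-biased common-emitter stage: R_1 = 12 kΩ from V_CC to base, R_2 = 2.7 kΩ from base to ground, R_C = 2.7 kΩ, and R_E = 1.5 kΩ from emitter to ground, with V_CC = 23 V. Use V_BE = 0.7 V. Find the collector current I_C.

Thevenize the base divider: V_Th = V_CC·R_2/(R_1+R_2) = 23×2.7/14.7 = 4.22 V, R_Th = R_1‖R_2 = 2.2 kΩ.
Base-emitter loop: V_Th = I_B·R_Th + V_BE + (β+1)I_B·R_E, so I_B = (4.22 − 0.7) / (2.2 + 76×1.5) = 0.0303 mA.
I_C = β·I_B = 75×0.0303 = 2.27 mA, and I_E = (β+1)I_B = 2.31 mA.
V_CE = V_CC − I_C·R_C − I_E·R_E = 23 − 2.27×2.7 − 2.31×1.5 = 13.4 V.
V_CE = 13.4 V > 0.2 V confirms active-region operation.

I_C ≈ 2.3 mA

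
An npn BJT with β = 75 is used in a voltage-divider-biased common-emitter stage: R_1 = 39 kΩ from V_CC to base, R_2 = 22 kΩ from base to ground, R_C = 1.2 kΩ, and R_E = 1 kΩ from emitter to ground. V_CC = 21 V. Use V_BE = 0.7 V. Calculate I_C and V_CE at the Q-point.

Thevenize the base divider: V_Th = V_CC·R_2/(R_1+R_2) = 21×22/61 = 7.57 V, R_Th = R_1‖R_2 = 14.1 kΩ.
Base-emitter loop: V_Th = I_B·R_Th + V_BE + (β+1)I_B·R_E, so I_B = (7.57 − 0.7) / (14.1 + 76×1) = 0.0763 mA.
I_C = β·I_B = 75×0.0763 = 5.72 mA, and I_E = (β+1)I_B = 5.8 mA.
V_CE = V_CC − I_C·R_C − I_E·R_E = 21 − 5.72×1.2 − 5.8×1 = 8.33 V.
V_CE = 8.33 V > 0.2 V confirms active-region operation.

I_C ≈ 5.7 mA, V_CE ≈ 8.3 V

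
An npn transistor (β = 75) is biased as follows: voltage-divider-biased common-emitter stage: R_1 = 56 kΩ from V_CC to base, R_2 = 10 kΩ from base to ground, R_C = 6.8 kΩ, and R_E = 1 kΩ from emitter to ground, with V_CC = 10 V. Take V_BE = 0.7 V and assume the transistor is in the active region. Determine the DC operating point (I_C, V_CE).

Thevenize the base divider: V_Th = V_CC·R_2/(R_1+R_2) = 10×10/66 = 1.52 V, R_Th = R_1‖R_2 = 8.48 kΩ.
Base-emitter loop: V_Th = I_B·R_Th + V_BE + (β+1)I_B·R_E, so I_B = (1.52 − 0.7) / (8.48 + 76×1) = 0.00965 mA.
I_C = β·I_B = 75×0.00965 = 0.724 mA, and I_E = (β+1)I_B = 0.733 mA.
V_CE = V_CC − I_C·R_C − I_E·R_E = 10 − 0.724×6.8 − 0.733×1 = 4.35 V.
V_CE = 4.35 V > 0.2 V confirms active-region operation.

I_C ≈ 0.72 mA, V_CE ≈ 4.3 V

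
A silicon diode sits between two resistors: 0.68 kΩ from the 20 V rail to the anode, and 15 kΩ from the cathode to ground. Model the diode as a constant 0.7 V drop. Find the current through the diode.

The two resistors are in series with the diode, so KVL gives 20 = I·0.68 + 0.7 + I·15.
I = (20 − 0.7) / (0.68 + 15) kΩ = 19.3 / 15.7 = 1.23 mA.

I ≈ 1.2 mA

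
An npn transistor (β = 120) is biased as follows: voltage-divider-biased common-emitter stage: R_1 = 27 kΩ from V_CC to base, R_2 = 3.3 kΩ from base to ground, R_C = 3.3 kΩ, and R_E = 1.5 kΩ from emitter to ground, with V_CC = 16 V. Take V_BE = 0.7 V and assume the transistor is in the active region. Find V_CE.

Thevenize the base divider: V_Th = V_CC·R_2/(R_1+R_2) = 16×3.3/30.3 = 1.74 V, R_Th = R_1‖R_2 = 2.94 kΩ.
Base-emitter loop: V_Th = I_B·R_Th + V_BE + (β+1)I_B·R_E, so I_B = (1.74 − 0.7) / (2.94 + 121×1.5) = 0.00565 mA.
I_C = β·I_B = 120×0.00565 = 0.678 mA, and I_E = (β+1)I_B = 0.684 mA.
V_CE = V_CC − I_C·R_C − I_E·R_E = 16 − 0.678×3.3 − 0.684×1.5 = 12.7 V.
V_CE = 12.7 V > 0.2 V confirms active-region operation.

V_CE ≈ 13 V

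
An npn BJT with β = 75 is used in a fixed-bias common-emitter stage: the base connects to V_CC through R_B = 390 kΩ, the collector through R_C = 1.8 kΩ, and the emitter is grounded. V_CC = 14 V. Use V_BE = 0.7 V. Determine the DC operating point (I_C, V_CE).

I_C ≈ 2.6 mA, V_CE ≈ 9.4 V

Base loop: V_CC = I_B·R_B + V_BE, so I_B = (14 − 0.7)/390 kΩ = 0.0341 mA.
In the active region I_C = β·I_B = 75 × 0.0341 = 2.56 mA.
Collector loop: V_CE = V_CC − I_C·R_C = 14 − 2.56×1.8 = 9.4 V.
Since V_CE = 9.4 V > V_CE(sat) ≈ 0.2 V, the transistor is in the active region as assumed.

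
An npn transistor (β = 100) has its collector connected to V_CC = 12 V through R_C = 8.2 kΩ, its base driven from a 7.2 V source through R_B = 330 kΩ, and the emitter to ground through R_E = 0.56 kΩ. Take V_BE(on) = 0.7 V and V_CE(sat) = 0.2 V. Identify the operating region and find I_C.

Assume active: I_B = (7.2 − 0.7)/(330 + 101×0.56) = 0.0168 mA, I_C = β·I_B = 1.68 mA.
Then V_CE = 12 − 1.68×8.2 − 1.7×0.56 = -2.74 V < 0.2 V — the active assumption fails.
Re-solve with V_CE = 0.2 V. KCL at the emitter: V_E/R_E = (V_BB−0.7−V_E)/R_B + (V_CC−0.2−V_E)/R_C, giving V_E = 0.763 V.
I_C = (V_CC − 0.2 − V_E)/R_C = (11.8 − 0.763)/8.2 = 1.35 mA.
Check: I_B = (6.5 − 0.763)/330 = 0.0174 mA, and β·I_B = 1.74 mA > I_C, confirming saturation.

saturation; I_C ≈ 1.3 mA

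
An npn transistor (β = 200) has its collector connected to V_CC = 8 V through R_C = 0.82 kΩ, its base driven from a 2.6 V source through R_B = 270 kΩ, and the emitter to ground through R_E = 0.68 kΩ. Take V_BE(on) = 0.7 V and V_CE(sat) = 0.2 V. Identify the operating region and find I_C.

Assume active. Base-emitter loop: I_B = (V_BB − V_BE)/(R_B + (β+1)R_E) = (2.6 − 0.7)/(270 + 201×0.68) = 0.00467 mA.
I_C = β·I_B = 200×0.00467 = 0.934 mA.
V_CE = V_CC − I_C·R_C − I_E·R_E = 8 − 0.934×0.82 − 0.939×0.68 = 6.6 V > V_CE(sat), so the active-region assumption holds.

active; I_C ≈ 0.93 mA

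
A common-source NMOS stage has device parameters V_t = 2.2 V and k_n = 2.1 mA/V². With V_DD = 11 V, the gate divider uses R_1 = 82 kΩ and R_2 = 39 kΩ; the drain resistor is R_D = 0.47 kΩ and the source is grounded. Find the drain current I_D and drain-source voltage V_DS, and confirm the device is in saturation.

V_G = V_DD·R_2/(R_1+R_2) = 11×39/121 = 3.55 V. With the source grounded, V_GS = V_G = 3.55 V.
Assume saturation: I_D = (k_n/2)(V_GS − V_t)² = (2.1/2)×(3.55 − 2.2)² = 1.05×1.35² = 1.9 mA.
V_DS = V_DD − I_D·R_D = 11 − 1.9×0.47 = 10.1 V.
Saturation requires V_DS ≥ V_GS − V_t = 1.35 V; 10.1 ≥ 1.35 ✓.

I_D ≈ 1.9 mA, V_DS ≈ 10 V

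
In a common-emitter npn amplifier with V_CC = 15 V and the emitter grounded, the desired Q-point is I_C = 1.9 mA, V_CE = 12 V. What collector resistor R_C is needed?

R_C ≈ 1.6 kΩ

Collector loop: V_CC = I_C·R_C + V_CE.
R_C = (V_CC − V_CE)/I_C = (15 − 12)/1.9 = 1.58 kΩ.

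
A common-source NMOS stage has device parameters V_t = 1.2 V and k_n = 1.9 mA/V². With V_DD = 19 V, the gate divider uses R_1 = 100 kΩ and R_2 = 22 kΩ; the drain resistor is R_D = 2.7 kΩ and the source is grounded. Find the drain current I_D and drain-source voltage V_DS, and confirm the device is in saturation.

I_D ≈ 4.7 mA, V_DS ≈ 6.3 V

V_G = V_DD·R_2/(R_1+R_2) = 19×22/122 = 3.43 V. With the source grounded, V_GS = V_G = 3.43 V.
Assume saturation: I_D = (k_n/2)(V_GS − V_t)² = (1.9/2)×(3.43 − 1.2)² = 0.95×2.23² = 4.71 mA.
V_DS = V_DD − I_D·R_D = 19 − 4.71×2.7 = 6.29 V.
Saturation requires V_DS ≥ V_GS − V_t = 2.23 V; 6.29 ≥ 2.23 ✓.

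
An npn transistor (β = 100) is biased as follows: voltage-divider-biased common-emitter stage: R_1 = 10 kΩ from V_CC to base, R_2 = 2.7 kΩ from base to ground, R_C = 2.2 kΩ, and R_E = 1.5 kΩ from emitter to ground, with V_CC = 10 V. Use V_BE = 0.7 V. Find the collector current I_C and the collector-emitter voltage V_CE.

I_C ≈ 0.93 mA, V_CE ≈ 6.6 V

Thevenize the base divider: V_Th = V_CC·R_2/(R_1+R_2) = 10×2.7/12.7 = 2.13 V, R_Th = R_1‖R_2 = 2.13 kΩ.
Base-emitter loop: V_Th = I_B·R_Th + V_BE + (β+1)I_B·R_E, so I_B = (2.13 − 0.7) / (2.13 + 101×1.5) = 0.00928 mA.
I_C = β·I_B = 100×0.00928 = 0.928 mA, and I_E = (β+1)I_B = 0.938 mA.
V_CE = V_CC − I_C·R_C − I_E·R_E = 10 − 0.928×2.2 − 0.938×1.5 = 6.55 V.
V_CE = 6.55 V > 0.2 V confirms active-region operation.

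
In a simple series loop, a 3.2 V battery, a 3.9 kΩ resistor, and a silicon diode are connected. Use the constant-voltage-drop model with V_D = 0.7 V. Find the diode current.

I ≈ 0.64 mA

KVL around the loop: 3.2 = V_D + I·R = 0.7 + I × 3.9 kΩ.
So I = (3.2 − 0.7) / 3.9 kΩ = 2.5 / 3.9 = 0.641 mA.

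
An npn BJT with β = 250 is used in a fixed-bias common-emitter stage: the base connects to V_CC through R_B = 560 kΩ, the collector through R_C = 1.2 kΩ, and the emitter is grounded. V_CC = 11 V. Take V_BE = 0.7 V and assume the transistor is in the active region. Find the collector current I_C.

I_C ≈ 4.6 mA

Base loop: V_CC = I_B·R_B + V_BE, so I_B = (11 − 0.7)/560 kΩ = 0.0184 mA.
In the active region I_C = β·I_B = 250 × 0.0184 = 4.6 mA.
Collector loop: V_CE = V_CC − I_C·R_C = 11 − 4.6×1.2 = 5.48 V.
Since V_CE = 5.48 V > V_CE(sat) ≈ 0.2 V, the transistor is in the active region as assumed.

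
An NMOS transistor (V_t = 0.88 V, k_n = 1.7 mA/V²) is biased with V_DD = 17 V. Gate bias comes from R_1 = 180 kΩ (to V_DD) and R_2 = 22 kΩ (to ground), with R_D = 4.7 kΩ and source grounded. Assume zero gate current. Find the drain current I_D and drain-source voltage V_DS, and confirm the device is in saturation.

V_G = V_DD·R_2/(R_1+R_2) = 17×22/202 = 1.85 V. With the source grounded, V_GS = V_G = 1.85 V.
Assume saturation: I_D = (k_n/2)(V_GS − V_t)² = (1.7/2)×(1.85 − 0.88)² = 0.85×0.971² = 0.802 mA.
V_DS = V_DD − I_D·R_D = 17 − 0.802×4.7 = 13.2 V.
Saturation requires V_DS ≥ V_GS − V_t = 0.971 V; 13.2 ≥ 0.971 ✓.

I_D ≈ 0.8 mA, V_DS ≈ 13 V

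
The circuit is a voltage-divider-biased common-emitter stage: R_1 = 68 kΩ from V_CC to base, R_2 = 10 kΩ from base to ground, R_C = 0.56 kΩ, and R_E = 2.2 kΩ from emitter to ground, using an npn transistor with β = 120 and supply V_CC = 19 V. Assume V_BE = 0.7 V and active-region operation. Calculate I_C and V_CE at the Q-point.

Thevenize the base divider: V_Th = V_CC·R_2/(R_1+R_2) = 19×10/78 = 2.44 V, R_Th = R_1‖R_2 = 8.72 kΩ.
Base-emitter loop: V_Th = I_B·R_Th + V_BE + (β+1)I_B·R_E, so I_B = (2.44 − 0.7) / (8.72 + 121×2.2) = 0.00631 mA.
I_C = β·I_B = 120×0.00631 = 0.758 mA, and I_E = (β+1)I_B = 0.764 mA.
V_CE = V_CC − I_C·R_C − I_E·R_E = 19 − 0.758×0.56 − 0.764×2.2 = 16.9 V.
V_CE = 16.9 V > 0.2 V confirms active-region operation.

I_C ≈ 0.76 mA, V_CE ≈ 17 V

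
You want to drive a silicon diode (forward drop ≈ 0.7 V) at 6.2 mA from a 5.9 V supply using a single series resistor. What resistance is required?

The resistor drops V_S − V_D = 5.9 − 0.7 = 5.2 V at 6.2 mA.
R = 5.2 V / 6.2 mA = 0.839 kΩ.

R ≈ 0.84 kΩ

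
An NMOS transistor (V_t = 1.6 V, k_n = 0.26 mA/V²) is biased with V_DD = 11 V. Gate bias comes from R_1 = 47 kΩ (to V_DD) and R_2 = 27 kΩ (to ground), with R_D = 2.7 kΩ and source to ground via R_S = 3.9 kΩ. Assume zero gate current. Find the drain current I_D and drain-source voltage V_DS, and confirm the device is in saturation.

V_G = V_DD·R_2/(R_1+R_2) = 11×27/74 = 4.01 V.
Assume saturation: I_D = (k_n/2)(V_GS − V_t)² with V_GS = V_G − I_D·R_S = 4.01 − 3.9·I_D.
Substituting gives 1.98·I_D² − 3.45·I_D + 0.757 = 0, with roots I_D = 0.258 or 1.49 mA.
The root I_D = 1.49 mA gives V_GS = -1.78 V ≤ V_t, so take I_D = 0.258 mA.
Then V_GS = 3.01 V and V_DS = V_DD − I_D(R_D+R_S) = 11 − 0.258×6.6 = 9.3 V.
Saturation requires V_DS ≥ V_GS − V_t = 1.41 V; 9.3 ≥ 1.41 ✓.

I_D ≈ 0.26 mA, V_DS ≈ 9.3 V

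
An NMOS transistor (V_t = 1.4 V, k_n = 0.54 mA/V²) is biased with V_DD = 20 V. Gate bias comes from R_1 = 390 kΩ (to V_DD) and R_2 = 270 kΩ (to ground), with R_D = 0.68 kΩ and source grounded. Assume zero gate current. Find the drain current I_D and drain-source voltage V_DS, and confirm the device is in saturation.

I_D ≈ 12 mA, V_DS ≈ 12 V

V_G = V_DD·R_2/(R_1+R_2) = 20×270/660 = 8.18 V. With the source grounded, V_GS = V_G = 8.18 V.
Assume saturation: I_D = (k_n/2)(V_GS − V_t)² = (0.54/2)×(8.18 − 1.4)² = 0.27×6.78² = 12.4 mA.
V_DS = V_DD − I_D·R_D = 20 − 12.4×0.68 = 11.6 V.
Saturation requires V_DS ≥ V_GS − V_t = 6.78 V; 11.6 ≥ 6.78 ✓.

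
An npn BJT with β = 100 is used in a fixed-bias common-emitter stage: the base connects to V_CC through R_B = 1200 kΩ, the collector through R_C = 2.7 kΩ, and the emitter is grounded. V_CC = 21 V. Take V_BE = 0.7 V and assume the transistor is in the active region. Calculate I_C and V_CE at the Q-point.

Base loop: V_CC = I_B·R_B + V_BE, so I_B = (21 − 0.7)/1200 kΩ = 0.0169 mA.
In the active region I_C = β·I_B = 100 × 0.0169 = 1.69 mA.
Collector loop: V_CE = V_CC − I_C·R_C = 21 − 1.69×2.7 = 16.4 V.
Since V_CE = 16.4 V > V_CE(sat) ≈ 0.2 V, the transistor is in the active region as assumed.

I_C ≈ 1.7 mA, V_CE ≈ 16 V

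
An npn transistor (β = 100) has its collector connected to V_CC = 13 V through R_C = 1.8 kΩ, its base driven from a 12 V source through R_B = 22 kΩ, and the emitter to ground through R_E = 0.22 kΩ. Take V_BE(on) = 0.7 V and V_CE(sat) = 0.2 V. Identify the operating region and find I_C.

Assume active: I_B = (12 − 0.7)/(22 + 101×0.22) = 0.256 mA, I_C = β·I_B = 25.6 mA.
Then V_CE = 13 − 25.6×1.8 − 25.8×0.22 = -38.7 V < 0.2 V — the active assumption fails.
Re-solve with V_CE = 0.2 V. KCL at the emitter: V_E/R_E = (V_BB−0.7−V_E)/R_B + (V_CC−0.2−V_E)/R_C, giving V_E = 1.48 V.
I_C = (V_CC − 0.2 − V_E)/R_C = (12.8 − 1.48)/1.8 = 6.29 mA.
Check: I_B = (11.3 − 1.48)/22 = 0.446 mA, and β·I_B = 44.6 mA > I_C, confirming saturation.

saturation; I_C ≈ 6.3 mA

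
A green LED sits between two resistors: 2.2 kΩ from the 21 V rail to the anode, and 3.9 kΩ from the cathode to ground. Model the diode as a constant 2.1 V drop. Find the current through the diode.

I ≈ 3.1 mA

The two resistors are in series with the diode, so KVL gives 21 = I·2.2 + 2.1 + I·3.9.
I = (21 − 2.1) / (2.2 + 3.9) kΩ = 18.9 / 6.1 = 3.1 mA.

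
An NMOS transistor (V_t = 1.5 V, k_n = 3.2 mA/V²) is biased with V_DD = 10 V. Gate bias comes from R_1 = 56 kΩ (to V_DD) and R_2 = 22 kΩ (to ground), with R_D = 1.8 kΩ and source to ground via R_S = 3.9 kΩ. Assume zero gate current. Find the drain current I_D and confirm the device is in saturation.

V_G = V_DD·R_2/(R_1+R_2) = 10×22/78 = 2.82 V.
Assume saturation: I_D = (k_n/2)(V_GS − V_t)² with V_GS = V_G − I_D·R_S = 2.82 − 3.9·I_D.
Substituting gives 24.3·I_D² − 17.5·I_D + 2.79 = 0, with roots I_D = 0.239 or 0.479 mA.
The root I_D = 0.479 mA gives V_GS = 0.953 V ≤ V_t, so take I_D = 0.239 mA.
Then V_GS = 1.89 V and V_DS = V_DD − I_D(R_D+R_S) = 10 − 0.239×5.7 = 8.64 V.
Saturation requires V_DS ≥ V_GS − V_t = 0.387 V; 8.64 ≥ 0.387 ✓.

I_D ≈ 0.24 mA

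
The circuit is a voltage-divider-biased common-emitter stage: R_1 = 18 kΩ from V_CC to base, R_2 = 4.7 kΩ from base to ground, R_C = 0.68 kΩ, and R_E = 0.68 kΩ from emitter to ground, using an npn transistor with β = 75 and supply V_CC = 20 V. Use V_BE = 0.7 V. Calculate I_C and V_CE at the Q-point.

I_C ≈ 4.7 mA, V_CE ≈ 14 V

Thevenize the base divider: V_Th = V_CC·R_2/(R_1+R_2) = 20×4.7/22.7 = 4.14 V, R_Th = R_1‖R_2 = 3.73 kΩ.
Base-emitter loop: V_Th = I_B·R_Th + V_BE + (β+1)I_B·R_E, so I_B = (4.14 − 0.7) / (3.73 + 76×0.68) = 0.0621 mA.
I_C = β·I_B = 75×0.0621 = 4.66 mA, and I_E = (β+1)I_B = 4.72 mA.
V_CE = V_CC − I_C·R_C − I_E·R_E = 20 − 4.66×0.68 − 4.72×0.68 = 13.6 V.
V_CE = 13.6 V > 0.2 V confirms active-region operation.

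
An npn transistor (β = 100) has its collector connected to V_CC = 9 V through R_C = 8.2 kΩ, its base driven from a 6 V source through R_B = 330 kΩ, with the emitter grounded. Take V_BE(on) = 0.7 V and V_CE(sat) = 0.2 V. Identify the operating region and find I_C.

Assume active: I_B = (6 − 0.7)/330 = 0.0161 mA, giving I_C = β·I_B = 1.61 mA.
But then V_CE = 9 − 1.61×8.2 = -4.17 V < V_CE(sat) = 0.2 V — impossible in the active region.
So the transistor is saturated. With V_CE = 0.2 V, I_C = (V_CC − 0.2)/R_C = 8.8/8.2 = 1.07 mA.
Check: β·I_B = 1.61 mA > I_C = 1.07 mA, confirming saturation.

saturation; I_C ≈ 1.1 mA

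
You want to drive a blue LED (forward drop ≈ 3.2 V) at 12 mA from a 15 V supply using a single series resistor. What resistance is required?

The resistor drops V_S − V_D = 15 − 3.2 = 11.8 V at 12 mA.
R = 11.8 V / 12 mA = 0.983 kΩ.

R ≈ 0.98 kΩ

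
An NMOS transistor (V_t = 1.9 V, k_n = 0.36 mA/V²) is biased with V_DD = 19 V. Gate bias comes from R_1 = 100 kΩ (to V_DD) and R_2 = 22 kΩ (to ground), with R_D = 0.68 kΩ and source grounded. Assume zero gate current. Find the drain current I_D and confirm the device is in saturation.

V_G = V_DD·R_2/(R_1+R_2) = 19×22/122 = 3.43 V. With the source grounded, V_GS = V_G = 3.43 V.
Assume saturation: I_D = (k_n/2)(V_GS − V_t)² = (0.36/2)×(3.43 − 1.9)² = 0.18×1.53² = 0.419 mA.
V_DS = V_DD − I_D·R_D = 19 − 0.419×0.68 = 18.7 V.
Saturation requires V_DS ≥ V_GS − V_t = 1.53 V; 18.7 ≥ 1.53 ✓.

I_D ≈ 0.42 mA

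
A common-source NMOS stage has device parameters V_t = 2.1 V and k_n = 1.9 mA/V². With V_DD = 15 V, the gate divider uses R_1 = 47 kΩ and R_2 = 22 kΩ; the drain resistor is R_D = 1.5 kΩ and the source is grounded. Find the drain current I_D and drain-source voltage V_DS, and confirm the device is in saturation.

V_G = V_DD·R_2/(R_1+R_2) = 15×22/69 = 4.78 V. With the source grounded, V_GS = V_G = 4.78 V.
Assume saturation: I_D = (k_n/2)(V_GS − V_t)² = (1.9/2)×(4.78 − 2.1)² = 0.95×2.68² = 6.84 mA.
V_DS = V_DD − I_D·R_D = 15 − 6.84×1.5 = 4.75 V.
Saturation requires V_DS ≥ V_GS − V_t = 2.68 V; 4.75 ≥ 2.68 ✓.

I_D ≈ 6.8 mA, V_DS ≈ 4.7 V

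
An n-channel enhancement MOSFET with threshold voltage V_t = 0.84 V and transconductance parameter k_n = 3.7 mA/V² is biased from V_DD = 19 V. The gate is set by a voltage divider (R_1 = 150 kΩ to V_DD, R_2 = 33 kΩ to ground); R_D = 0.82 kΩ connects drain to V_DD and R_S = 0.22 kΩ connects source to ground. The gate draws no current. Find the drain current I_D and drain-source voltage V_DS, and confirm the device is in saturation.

V_G = V_DD·R_2/(R_1+R_2) = 19×33/183 = 3.43 V.
Assume saturation: I_D = (k_n/2)(V_GS − V_t)² with V_GS = V_G − I_D·R_S = 3.43 − 0.22·I_D.
Substituting gives 0.0895·I_D² − 3.11·I_D + 12.4 = 0, with roots I_D = 4.59 or 30.1 mA.
The root I_D = 30.1 mA gives V_GS = -3.19 V ≤ V_t, so take I_D = 4.59 mA.
Then V_GS = 2.42 V and V_DS = V_DD − I_D(R_D+R_S) = 19 − 4.59×1.04 = 14.2 V.
Saturation requires V_DS ≥ V_GS − V_t = 1.58 V; 14.2 ≥ 1.58 ✓.

I_D ≈ 4.6 mA, V_DS ≈ 14 V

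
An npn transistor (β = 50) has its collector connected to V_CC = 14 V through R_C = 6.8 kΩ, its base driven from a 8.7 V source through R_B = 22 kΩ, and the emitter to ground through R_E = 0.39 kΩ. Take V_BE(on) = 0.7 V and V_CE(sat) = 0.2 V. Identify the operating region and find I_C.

Assume active: I_B = (8.7 − 0.7)/(22 + 51×0.39) = 0.191 mA, I_C = β·I_B = 9.55 mA.
Then V_CE = 14 − 9.55×6.8 − 9.74×0.39 = -54.7 V < 0.2 V — the active assumption fails.
Re-solve with V_CE = 0.2 V. KCL at the emitter: V_E/R_E = (V_BB−0.7−V_E)/R_B + (V_CC−0.2−V_E)/R_C, giving V_E = 0.868 V.
I_C = (V_CC − 0.2 − V_E)/R_C = (13.8 − 0.868)/6.8 = 1.9 mA.
Check: I_B = (8 − 0.868)/22 = 0.324 mA, and β·I_B = 16.2 mA > I_C, confirming saturation.

saturation; I_C ≈ 1.9 mA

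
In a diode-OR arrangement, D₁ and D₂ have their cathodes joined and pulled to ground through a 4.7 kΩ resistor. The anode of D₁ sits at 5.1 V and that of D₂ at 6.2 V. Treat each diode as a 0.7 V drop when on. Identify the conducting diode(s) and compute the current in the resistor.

Only D₂ conducts; I_R ≈ 1.2 mA

Assume both conduct. Then node N would need to be at both 5.1−0.7 = 4.4 V and 6.2−0.7 = 5.5 V, which is impossible.
Assume only D₂ conducts: V_N = 6.2 − 0.7 = 5.5 V, so I_R = 5.5/4.7 = 1.17 mA.
Check D₁: its anode-to-cathode voltage is 5.1 − 5.5 = -0.4 V < 0.7 V, so it is off. The assumption is consistent.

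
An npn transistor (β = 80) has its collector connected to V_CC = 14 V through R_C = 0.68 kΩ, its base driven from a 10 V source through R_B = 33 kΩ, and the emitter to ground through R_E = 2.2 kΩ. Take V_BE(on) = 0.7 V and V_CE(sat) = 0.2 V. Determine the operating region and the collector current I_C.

active; I_C ≈ 3.5 mA

Assume active. Base-emitter loop: I_B = (V_BB − V_BE)/(R_B + (β+1)R_E) = (10 − 0.7)/(33 + 81×2.2) = 0.044 mA.
I_C = β·I_B = 80×0.044 = 3.52 mA.
V_CE = V_CC − I_C·R_C − I_E·R_E = 14 − 3.52×0.68 − 3.57×2.2 = 3.76 V > V_CE(sat), so the active-region assumption holds.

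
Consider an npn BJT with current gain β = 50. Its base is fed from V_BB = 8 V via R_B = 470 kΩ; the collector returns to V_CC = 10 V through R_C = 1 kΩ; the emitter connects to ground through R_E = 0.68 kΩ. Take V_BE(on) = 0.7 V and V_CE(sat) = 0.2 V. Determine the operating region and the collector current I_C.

active; I_C ≈ 0.72 mA

Assume active. Base-emitter loop: I_B = (V_BB − V_BE)/(R_B + (β+1)R_E) = (8 − 0.7)/(470 + 51×0.68) = 0.0145 mA.
I_C = β·I_B = 50×0.0145 = 0.723 mA.
V_CE = V_CC − I_C·R_C − I_E·R_E = 10 − 0.723×1 − 0.738×0.68 = 8.78 V > V_CE(sat), so the active-region assumption holds.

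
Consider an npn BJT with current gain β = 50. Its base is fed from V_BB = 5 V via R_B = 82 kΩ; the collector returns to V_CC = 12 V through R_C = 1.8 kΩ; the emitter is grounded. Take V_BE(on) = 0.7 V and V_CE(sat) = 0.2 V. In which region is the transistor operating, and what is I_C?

active; I_C ≈ 2.6 mA

Assume active. Base-emitter loop: I_B = (V_BB − V_BE)/R_B = (5 − 0.7)/82 = 0.0524 mA.
I_C = β·I_B = 50×0.0524 = 2.62 mA.
V_CE = V_CC − I_C·R_C = 12 − 2.62×1.8 = 7.28 V > V_CE(sat), so the active-region assumption holds.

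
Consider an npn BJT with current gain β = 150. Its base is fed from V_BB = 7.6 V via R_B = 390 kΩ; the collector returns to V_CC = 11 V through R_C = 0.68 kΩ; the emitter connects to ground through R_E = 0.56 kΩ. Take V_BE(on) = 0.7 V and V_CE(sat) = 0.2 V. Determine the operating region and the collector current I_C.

Assume active. Base-emitter loop: I_B = (V_BB − V_BE)/(R_B + (β+1)R_E) = (7.6 − 0.7)/(390 + 151×0.56) = 0.0145 mA.
I_C = β·I_B = 150×0.0145 = 2.18 mA.
V_CE = V_CC − I_C·R_C − I_E·R_E = 11 − 2.18×0.68 − 2.2×0.56 = 8.29 V > V_CE(sat), so the active-region assumption holds.

active; I_C ≈ 2.2 mA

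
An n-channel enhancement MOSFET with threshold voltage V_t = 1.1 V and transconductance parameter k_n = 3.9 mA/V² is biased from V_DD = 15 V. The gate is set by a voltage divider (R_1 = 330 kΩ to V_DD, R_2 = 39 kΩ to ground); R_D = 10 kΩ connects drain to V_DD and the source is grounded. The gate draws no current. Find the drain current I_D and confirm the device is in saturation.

I_D ≈ 0.46 mA

V_G = V_DD·R_2/(R_1+R_2) = 15×39/369 = 1.59 V. With the source grounded, V_GS = V_G = 1.59 V.
Assume saturation: I_D = (k_n/2)(V_GS − V_t)² = (3.9/2)×(1.59 − 1.1)² = 1.95×0.485² = 0.459 mA.
V_DS = V_DD − I_D·R_D = 15 − 0.459×10 = 10.4 V.
Saturation requires V_DS ≥ V_GS − V_t = 0.485 V; 10.4 ≥ 0.485 ✓.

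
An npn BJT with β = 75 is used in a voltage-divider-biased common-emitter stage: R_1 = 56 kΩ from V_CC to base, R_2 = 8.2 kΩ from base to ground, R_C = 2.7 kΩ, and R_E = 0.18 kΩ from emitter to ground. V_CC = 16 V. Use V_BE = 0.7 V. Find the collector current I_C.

Thevenize the base divider: V_Th = V_CC·R_2/(R_1+R_2) = 16×8.2/64.2 = 2.04 V, R_Th = R_1‖R_2 = 7.15 kΩ.
Base-emitter loop: V_Th = I_B·R_Th + V_BE + (β+1)I_B·R_E, so I_B = (2.04 − 0.7) / (7.15 + 76×0.18) = 0.0645 mA.
I_C = β·I_B = 75×0.0645 = 4.84 mA, and I_E = (β+1)I_B = 4.9 mA.
V_CE = V_CC − I_C·R_C − I_E·R_E = 16 − 4.84×2.7 − 4.9×0.18 = 2.06 V.
V_CE = 2.06 V > 0.2 V confirms active-region operation.

I_C ≈ 4.8 mA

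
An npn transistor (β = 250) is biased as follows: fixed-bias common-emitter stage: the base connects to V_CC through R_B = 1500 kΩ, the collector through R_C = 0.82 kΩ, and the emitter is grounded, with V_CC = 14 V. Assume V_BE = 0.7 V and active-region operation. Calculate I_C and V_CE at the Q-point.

Base loop: V_CC = I_B·R_B + V_BE, so I_B = (14 − 0.7)/1500 kΩ = 0.00887 mA.
In the active region I_C = β·I_B = 250 × 0.00887 = 2.22 mA.
Collector loop: V_CE = V_CC − I_C·R_C = 14 − 2.22×0.82 = 12.2 V.
Since V_CE = 12.2 V > V_CE(sat) ≈ 0.2 V, the transistor is in the active region as assumed.

I_C ≈ 2.2 mA, V_CE ≈ 12 V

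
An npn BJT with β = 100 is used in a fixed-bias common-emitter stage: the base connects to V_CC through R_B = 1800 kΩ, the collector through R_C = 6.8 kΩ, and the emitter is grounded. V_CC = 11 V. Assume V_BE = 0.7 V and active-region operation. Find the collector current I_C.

I_C ≈ 0.57 mA

Base loop: V_CC = I_B·R_B + V_BE, so I_B = (11 − 0.7)/1800 kΩ = 0.00572 mA.
In the active region I_C = β·I_B = 100 × 0.00572 = 0.572 mA.
Collector loop: V_CE = V_CC − I_C·R_C = 11 − 0.572×6.8 = 7.11 V.
Since V_CE = 7.11 V > V_CE(sat) ≈ 0.2 V, the transistor is in the active region as assumed.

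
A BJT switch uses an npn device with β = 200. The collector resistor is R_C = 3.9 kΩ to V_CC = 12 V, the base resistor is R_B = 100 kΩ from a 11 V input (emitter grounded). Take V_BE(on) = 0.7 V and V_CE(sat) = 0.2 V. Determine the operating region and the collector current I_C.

Assume active: I_B = (11 − 0.7)/100 = 0.103 mA, giving I_C = β·I_B = 20.6 mA.
But then V_CE = 12 − 20.6×3.9 = -68.3 V < V_CE(sat) = 0.2 V — impossible in the active region.
So the transistor is saturated. With V_CE = 0.2 V, I_C = (V_CC − 0.2)/R_C = 11.8/3.9 = 3.03 mA.
Check: β·I_B = 20.6 mA > I_C = 3.03 mA, confirming saturation.

saturation; I_C ≈ 3 mA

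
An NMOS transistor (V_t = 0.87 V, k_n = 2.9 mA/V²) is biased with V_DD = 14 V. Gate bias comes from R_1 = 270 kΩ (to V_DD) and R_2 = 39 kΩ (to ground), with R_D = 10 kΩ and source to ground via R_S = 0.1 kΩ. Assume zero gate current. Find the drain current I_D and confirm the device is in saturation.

V_G = V_DD·R_2/(R_1+R_2) = 14×39/309 = 1.77 V.
Assume saturation: I_D = (k_n/2)(V_GS − V_t)² with V_GS = V_G − I_D·R_S = 1.77 − 0.1·I_D.
Substituting gives 0.0145·I_D² − 1.26·I_D + 1.17 = 0, with roots I_D = 0.936 or 86 mA.
The root I_D = 86 mA gives V_GS = -6.83 V ≤ V_t, so take I_D = 0.936 mA.
Then V_GS = 1.67 V and V_DS = V_DD − I_D(R_D+R_S) = 14 − 0.936×10.1 = 4.55 V.
Saturation requires V_DS ≥ V_GS − V_t = 0.803 V; 4.55 ≥ 0.803 ✓.

I_D ≈ 0.94 mA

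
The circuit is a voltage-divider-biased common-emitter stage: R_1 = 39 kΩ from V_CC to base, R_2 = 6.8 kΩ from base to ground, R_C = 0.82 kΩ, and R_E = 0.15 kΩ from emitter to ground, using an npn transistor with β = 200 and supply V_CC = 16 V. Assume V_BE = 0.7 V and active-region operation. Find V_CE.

V_CE ≈ 6.9 V

Thevenize the base divider: V_Th = V_CC·R_2/(R_1+R_2) = 16×6.8/45.8 = 2.38 V, R_Th = R_1‖R_2 = 5.79 kΩ.
Base-emitter loop: V_Th = I_B·R_Th + V_BE + (β+1)I_B·R_E, so I_B = (2.38 − 0.7) / (5.79 + 201×0.15) = 0.0466 mA.
I_C = β·I_B = 200×0.0466 = 9.32 mA, and I_E = (β+1)I_B = 9.37 mA.
V_CE = V_CC − I_C·R_C − I_E·R_E = 16 − 9.32×0.82 − 9.37×0.15 = 6.95 V.
V_CE = 6.95 V > 0.2 V confirms active-region operation.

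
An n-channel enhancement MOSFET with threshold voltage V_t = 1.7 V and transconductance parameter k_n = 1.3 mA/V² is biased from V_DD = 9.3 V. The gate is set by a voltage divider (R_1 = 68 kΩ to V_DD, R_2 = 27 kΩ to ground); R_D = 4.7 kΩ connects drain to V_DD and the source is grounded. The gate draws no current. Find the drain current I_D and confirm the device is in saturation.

V_G = V_DD·R_2/(R_1+R_2) = 9.3×27/95 = 2.64 V. With the source grounded, V_GS = V_G = 2.64 V.
Assume saturation: I_D = (k_n/2)(V_GS − V_t)² = (1.3/2)×(2.64 − 1.7)² = 0.65×0.943² = 0.578 mA.
V_DS = V_DD − I_D·R_D = 9.3 − 0.578×4.7 = 6.58 V.
Saturation requires V_DS ≥ V_GS − V_t = 0.943 V; 6.58 ≥ 0.943 ✓.

I_D ≈ 0.58 mA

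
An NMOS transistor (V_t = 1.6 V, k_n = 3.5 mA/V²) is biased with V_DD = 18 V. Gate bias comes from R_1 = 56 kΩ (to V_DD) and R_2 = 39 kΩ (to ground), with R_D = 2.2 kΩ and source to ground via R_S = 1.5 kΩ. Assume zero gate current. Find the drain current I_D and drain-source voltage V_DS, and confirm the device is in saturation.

V_G = V_DD·R_2/(R_1+R_2) = 18×39/95 = 7.39 V.
Assume saturation: I_D = (k_n/2)(V_GS − V_t)² with V_GS = V_G − I_D·R_S = 7.39 − 1.5·I_D.
Substituting gives 3.94·I_D² − 31.4·I_D + 58.7 = 0, with roots I_D = 2.99 or 4.98 mA.
The root I_D = 4.98 mA gives V_GS = -0.0877 V ≤ V_t, so take I_D = 2.99 mA.
Then V_GS = 2.91 V and V_DS = V_DD − I_D(R_D+R_S) = 18 − 2.99×3.7 = 6.94 V.
Saturation requires V_DS ≥ V_GS − V_t = 1.31 V; 6.94 ≥ 1.31 ✓.

I_D ≈ 3 mA, V_DS ≈ 6.9 V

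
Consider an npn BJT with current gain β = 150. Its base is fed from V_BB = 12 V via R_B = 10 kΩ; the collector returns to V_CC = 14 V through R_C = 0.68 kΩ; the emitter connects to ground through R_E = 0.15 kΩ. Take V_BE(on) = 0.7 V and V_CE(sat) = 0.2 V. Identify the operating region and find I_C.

Assume active: I_B = (12 − 0.7)/(10 + 151×0.15) = 0.346 mA, I_C = β·I_B = 51.9 mA.
Then V_CE = 14 − 51.9×0.68 − 52.3×0.15 = -29.1 V < 0.2 V — the active assumption fails.
Re-solve with V_CE = 0.2 V. KCL at the emitter: V_E/R_E = (V_BB−0.7−V_E)/R_B + (V_CC−0.2−V_E)/R_C, giving V_E = 2.6 V.
I_C = (V_CC − 0.2 − V_E)/R_C = (13.8 − 2.6)/0.68 = 16.5 mA.
Check: I_B = (11.3 − 2.6)/10 = 0.87 mA, and β·I_B = 130 mA > I_C, confirming saturation.

saturation; I_C ≈ 16 mA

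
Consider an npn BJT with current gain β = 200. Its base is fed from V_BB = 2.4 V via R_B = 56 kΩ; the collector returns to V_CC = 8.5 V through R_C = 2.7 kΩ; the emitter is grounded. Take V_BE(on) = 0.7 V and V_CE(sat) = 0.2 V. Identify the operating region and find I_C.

saturation; I_C ≈ 3.1 mA

Assume active: I_B = (2.4 − 0.7)/56 = 0.0304 mA, giving I_C = β·I_B = 6.07 mA.
But then V_CE = 8.5 − 6.07×2.7 = -7.89 V < V_CE(sat) = 0.2 V — impossible in the active region.
So the transistor is saturated. With V_CE = 0.2 V, I_C = (V_CC − 0.2)/R_C = 8.3/2.7 = 3.07 mA.
Check: β·I_B = 6.07 mA > I_C = 3.07 mA, confirming saturation.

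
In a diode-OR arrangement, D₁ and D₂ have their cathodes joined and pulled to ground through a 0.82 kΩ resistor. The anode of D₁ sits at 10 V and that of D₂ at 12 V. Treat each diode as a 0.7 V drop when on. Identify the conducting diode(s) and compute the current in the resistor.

Only D₂ conducts; I_R ≈ 14 mA

Assume both conduct. Then node N would need to be at both 10−0.7 = 9.3 V and 12−0.7 = 11.3 V, which is impossible.
Assume only D₂ conducts: V_N = 12 − 0.7 = 11.3 V, so I_R = 11.3/0.82 = 13.8 mA.
Check D₁: its anode-to-cathode voltage is 10 − 11.3 = -1.3 V < 0.7 V, so it is off. The assumption is consistent.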